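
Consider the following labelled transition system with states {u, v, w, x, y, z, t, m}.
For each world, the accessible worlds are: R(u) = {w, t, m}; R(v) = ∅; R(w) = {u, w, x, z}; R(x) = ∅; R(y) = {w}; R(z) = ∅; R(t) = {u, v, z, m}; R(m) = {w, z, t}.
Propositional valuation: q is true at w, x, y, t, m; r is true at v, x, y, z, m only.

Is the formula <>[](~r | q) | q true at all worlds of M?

No

Let φ = <>[](~r | q) | q. Evaluate φ at each world:
  u (successors {w, t, m}): φ is false.
  v (successors ∅): φ is false.
  w (successors {u, w, x, z}): φ is true.
  x (successors ∅): φ is true.
  y (successors {w}): φ is true.
  z (successors ∅): φ is false.
  t (successors {u, v, z, m}): φ is true.
  m (successors {w, z, t}): φ is true.
Detail at u (counterexample):
  At u: <>[](~r | q) is false, q is false, so <>[](~r | q) | q is false.
    At u: <>[](~r | q) requires [](~r | q) at some successor in {w, t, m}.
      At w: [](~r | q) is false.
      At t: [](~r | q) is false.
      At m: [](~r | q) is false.
    So <>[](~r | q) is false at u.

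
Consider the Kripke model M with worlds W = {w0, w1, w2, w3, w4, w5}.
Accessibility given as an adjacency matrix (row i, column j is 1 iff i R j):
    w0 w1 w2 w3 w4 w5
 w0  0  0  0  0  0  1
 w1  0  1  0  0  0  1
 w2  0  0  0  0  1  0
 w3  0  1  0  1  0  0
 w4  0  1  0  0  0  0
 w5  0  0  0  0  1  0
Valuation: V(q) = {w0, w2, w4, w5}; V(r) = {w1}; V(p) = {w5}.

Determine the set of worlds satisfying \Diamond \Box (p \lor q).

Let φ = \Diamond \Box (p \lor q). Evaluate φ at each world:
  w0 (successors {w5}): φ is true.
  w1 (successors {w1, w5}): φ is true.
  w2 (successors {w4}): φ is false.
  w3 (successors {w1, w3}): φ is false.
  w4 (successors {w1}): φ is false.
  w5 (successors {w4}): φ is false.
For instance, at w0:
  At w0: \Diamond \Box (p \lor q) requires \Box (p \lor q) at some successor in {w5}.
    \Box (p \lor q) holds at w5, so \Diamond \Box (p \lor q) is true at w0.
      At w5: \Box (p \lor q) requires p \lor q at every successor {w4}.
        At w4: p \lor q is true.
      So \Box (p \lor q) is true at w5.
Satisfying worlds: {w0, w1}

w0, w1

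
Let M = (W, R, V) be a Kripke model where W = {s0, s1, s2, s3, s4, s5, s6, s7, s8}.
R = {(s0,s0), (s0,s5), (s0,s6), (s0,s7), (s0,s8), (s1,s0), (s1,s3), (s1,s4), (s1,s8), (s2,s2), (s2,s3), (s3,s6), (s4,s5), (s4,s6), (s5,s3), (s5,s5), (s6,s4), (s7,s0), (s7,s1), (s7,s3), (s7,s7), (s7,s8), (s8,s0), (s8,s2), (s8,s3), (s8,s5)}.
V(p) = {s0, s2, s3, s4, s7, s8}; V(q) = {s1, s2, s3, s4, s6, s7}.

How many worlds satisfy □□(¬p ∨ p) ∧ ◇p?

7

Recall that □ψ holds at a world iff ψ holds at every accessible world, and ◇ψ holds iff ψ holds at some accessible world.
Let φ = □□(¬p ∨ p) ∧ ◇p. Evaluate φ at each world:
  s0 (successors {s0, s5, s6, s7, s8}): φ is true.
  s1 (successors {s0, s3, s4, s8}): φ is true.
  s2 (successors {s2, s3}): φ is true.
  s3 (successors {s6}): φ is false.
  s4 (successors {s5, s6}): φ is false.
  s5 (successors {s3, s5}): φ is true.
  s6 (successors {s4}): φ is true.
  s7 (successors {s0, s1, s3, s7, s8}): φ is true.
  s8 (successors {s0, s2, s3, s5}): φ is true.
For instance, at s3:
  At s3: □□(¬p ∨ p) is true, ◇p is false, so □□(¬p ∨ p) ∧ ◇p is false.
    At s3: □□(¬p ∨ p) requires □(¬p ∨ p) at every successor {s6}.
      At s6: □(¬p ∨ p) is true.
    So □□(¬p ∨ p) is true at s3.
    At s3: ◇p requires p at some successor in {s6}.
      At s6: p is false.
    So ◇p is false at s3.
Satisfying worlds: {s0, s1, s2, s5, s6, s7, s8}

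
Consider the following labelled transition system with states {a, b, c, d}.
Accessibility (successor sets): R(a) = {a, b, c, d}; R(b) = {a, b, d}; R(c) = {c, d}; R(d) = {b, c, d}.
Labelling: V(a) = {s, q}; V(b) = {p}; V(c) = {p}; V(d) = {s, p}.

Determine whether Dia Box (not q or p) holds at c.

Recall that Box ψ holds at a world iff ψ holds at every accessible world, and Dia ψ holds iff ψ holds at some accessible world.
At c: Dia Box (not q or p) requires Box (not q or p) at some successor in {c, d}.
  Box (not q or p) holds at c, so Dia Box (not q or p) is true at c.
    At c: Box (not q or p) requires not q or p at every successor {c, d}.
      At c: not q or p is true.
      At d: not q or p is true.
    So Box (not q or p) is true at c.

Yes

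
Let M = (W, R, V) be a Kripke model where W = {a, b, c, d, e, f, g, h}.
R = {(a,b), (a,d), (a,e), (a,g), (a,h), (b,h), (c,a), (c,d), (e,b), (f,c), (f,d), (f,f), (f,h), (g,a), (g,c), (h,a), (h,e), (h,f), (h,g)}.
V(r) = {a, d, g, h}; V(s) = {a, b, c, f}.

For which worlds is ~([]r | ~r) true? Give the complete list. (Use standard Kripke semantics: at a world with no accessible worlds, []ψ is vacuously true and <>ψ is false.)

Let φ = ~([]r | ~r). Evaluate φ at each world:
  a (successors {b, d, e, g, h}): φ is true.
  b (successors {h}): φ is false.
  c (successors {a, d}): φ is false.
  d (successors ∅): φ is false.
  e (successors {b}): φ is false.
  f (successors {c, d, f, h}): φ is false.
  g (successors {a, c}): φ is true.
  h (successors {a, e, f, g}): φ is true.
For instance, at e:
  At e: []r | ~r is true, so ~([]r | ~r) is false.
    At e: []r is false, ~r is true, so []r | ~r is true.
      At e: []r requires r at every successor {b}.
        r fails at b, so []r is false at e.
Satisfying worlds: {a, g, h}

a, g, h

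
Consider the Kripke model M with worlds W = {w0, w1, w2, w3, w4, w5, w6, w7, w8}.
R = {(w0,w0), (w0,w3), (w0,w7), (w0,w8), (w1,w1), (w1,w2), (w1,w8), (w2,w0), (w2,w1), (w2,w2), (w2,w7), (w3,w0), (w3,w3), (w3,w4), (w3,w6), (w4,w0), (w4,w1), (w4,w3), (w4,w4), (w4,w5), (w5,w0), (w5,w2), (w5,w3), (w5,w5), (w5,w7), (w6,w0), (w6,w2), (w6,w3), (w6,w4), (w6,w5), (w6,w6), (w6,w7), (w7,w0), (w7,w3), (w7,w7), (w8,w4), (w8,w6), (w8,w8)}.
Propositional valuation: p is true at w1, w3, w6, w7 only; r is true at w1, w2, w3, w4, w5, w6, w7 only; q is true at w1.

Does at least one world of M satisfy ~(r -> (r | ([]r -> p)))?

Let φ = ~(r -> (r | ([]r -> p))). Evaluate φ at each world:
  w0 (successors {w0, w3, w7, w8}): φ is false.
  w1 (successors {w1, w2, w8}): φ is false.
  w2 (successors {w0, w1, w2, w7}): φ is false.
  w3 (successors {w0, w3, w4, w6}): φ is false.
  w4 (successors {w0, w1, w3, w4, w5}): φ is false.
  w5 (successors {w0, w2, w3, w5, w7}): φ is false.
  w6 (successors {w0, w2, w3, w4, w5, w6, w7}): φ is false.
  w7 (successors {w0, w3, w7}): φ is false.
  w8 (successors {w4, w6, w8}): φ is false.
For instance, at w4:
  At w4: r -> (r | ([]r -> p)) is true, so ~(r -> (r | ([]r -> p))) is false.
    At w4: r is true, r | ([]r -> p) is true, so r -> (r | ([]r -> p)) is true.
      At w4: r is true, []r -> p is true, so r | ([]r -> p) is true.

No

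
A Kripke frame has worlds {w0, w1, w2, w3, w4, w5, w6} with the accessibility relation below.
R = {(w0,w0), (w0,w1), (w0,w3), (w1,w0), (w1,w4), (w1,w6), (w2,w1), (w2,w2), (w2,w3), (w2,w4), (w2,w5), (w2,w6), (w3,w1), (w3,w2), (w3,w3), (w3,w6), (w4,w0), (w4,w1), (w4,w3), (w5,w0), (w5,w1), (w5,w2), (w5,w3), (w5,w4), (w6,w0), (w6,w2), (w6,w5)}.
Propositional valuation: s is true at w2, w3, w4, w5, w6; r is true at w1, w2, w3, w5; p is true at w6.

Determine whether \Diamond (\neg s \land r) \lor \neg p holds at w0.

Yes

At w0: \Diamond (\neg s \land r) is true, \neg p is true, so \Diamond (\neg s \land r) \lor \neg p is true.
  At w0: \Diamond (\neg s \land r) requires \neg s \land r at some successor in {w0, w1, w3}.
    \neg s \land r holds at w1, so \Diamond (\neg s \land r) is true at w0.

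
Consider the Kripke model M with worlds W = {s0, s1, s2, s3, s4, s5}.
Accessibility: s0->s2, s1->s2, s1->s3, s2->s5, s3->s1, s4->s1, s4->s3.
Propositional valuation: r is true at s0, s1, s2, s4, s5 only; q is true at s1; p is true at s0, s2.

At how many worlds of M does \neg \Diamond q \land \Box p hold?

2

Let φ = \neg \Diamond q \land \Box p. Evaluate φ at each world:
  s0 (successors {s2}): φ is true.
  s1 (successors {s2, s3}): φ is false.
  s2 (successors {s5}): φ is false.
  s3 (successors {s1}): φ is false.
  s4 (successors {s1, s3}): φ is false.
  s5 (successors ∅): φ is true.
For instance, at s1:
  At s1: \neg \Diamond q is true, \Box p is false, so \neg \Diamond q \land \Box p is false.
    At s1: \Diamond q is false, so \neg \Diamond q is true.
      At s1: \Diamond q requires q at some successor in {s2, s3}.
        At s2: q is false.
        At s3: q is false.
      So \Diamond q is false at s1.
    At s1: \Box p requires p at every successor {s2, s3}.
      p fails at s3, so \Box p is false at s1.
Satisfying worlds: {s0, s5}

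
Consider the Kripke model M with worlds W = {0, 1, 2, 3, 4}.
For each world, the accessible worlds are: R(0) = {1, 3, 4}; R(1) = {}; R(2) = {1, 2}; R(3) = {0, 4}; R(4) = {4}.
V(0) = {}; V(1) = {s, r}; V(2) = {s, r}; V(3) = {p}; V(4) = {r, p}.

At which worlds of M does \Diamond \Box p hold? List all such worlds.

0, 2, 3, 4

Let φ = \Diamond \Box p. Evaluate φ at each world:
  0 (successors {1, 3, 4}): φ is true.
  1 (successors ∅): φ is false.
  2 (successors {1, 2}): φ is true.
  3 (successors {0, 4}): φ is true.
  4 (successors {4}): φ is true.
For instance, at 0:
  At 0: \Diamond \Box p requires \Box p at some successor in {1, 3, 4}.
    \Box p holds at 1, so \Diamond \Box p is true at 0.
      At 1: no accessible worlds, so \Box p holds vacuously.
Satisfying worlds: {0, 2, 3, 4}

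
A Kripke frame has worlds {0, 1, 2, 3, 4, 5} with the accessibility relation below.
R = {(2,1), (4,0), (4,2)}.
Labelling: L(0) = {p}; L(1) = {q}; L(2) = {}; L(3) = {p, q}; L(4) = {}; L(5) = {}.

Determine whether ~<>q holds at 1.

At 1: <>q is false, so ~<>q is true.
  At 1: no accessible worlds, so <>q is false.

Yes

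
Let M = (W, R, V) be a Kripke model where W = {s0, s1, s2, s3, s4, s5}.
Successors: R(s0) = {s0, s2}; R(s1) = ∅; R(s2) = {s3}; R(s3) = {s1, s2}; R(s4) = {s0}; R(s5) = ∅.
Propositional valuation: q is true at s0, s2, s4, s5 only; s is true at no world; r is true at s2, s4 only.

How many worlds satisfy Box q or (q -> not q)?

5

Let φ = Box q or (q -> not q). Evaluate φ at each world:
  s0 (successors {s0, s2}): φ is true.
  s1 (successors ∅): φ is true.
  s2 (successors {s3}): φ is false.
  s3 (successors {s1, s2}): φ is true.
  s4 (successors {s0}): φ is true.
  s5 (successors ∅): φ is true.
For instance, at s0:
  At s0: Box q is true, q -> not q is false, so Box q or (q -> not q) is true.
    At s0: Box q requires q at every successor {s0, s2}.
      At s0: q is true.
      At s2: q is true.
    So Box q is true at s0.
Satisfying worlds: {s0, s1, s3, s4, s5}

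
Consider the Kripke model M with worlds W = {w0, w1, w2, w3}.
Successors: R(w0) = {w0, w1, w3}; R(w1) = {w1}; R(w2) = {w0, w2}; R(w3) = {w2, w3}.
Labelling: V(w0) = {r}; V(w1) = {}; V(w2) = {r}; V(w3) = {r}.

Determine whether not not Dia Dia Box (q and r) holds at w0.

At w0: not Dia Dia Box (q and r) is true, so not not Dia Dia Box (q and r) is false.
  At w0: Dia Dia Box (q and r) is false, so not Dia Dia Box (q and r) is true.
    At w0: Dia Dia Box (q and r) requires Dia Box (q and r) at some successor in {w0, w1, w3}.
      At w0: Dia Box (q and r) is false.
      At w1: Dia Box (q and r) is false.
      At w3: Dia Box (q and r) is false.
    So Dia Dia Box (q and r) is false at w0.

No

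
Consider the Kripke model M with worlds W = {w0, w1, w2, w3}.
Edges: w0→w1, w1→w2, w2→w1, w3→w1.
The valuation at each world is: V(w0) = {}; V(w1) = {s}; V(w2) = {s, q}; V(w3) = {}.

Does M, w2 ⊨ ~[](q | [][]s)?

Recall that []ψ holds at a world iff ψ holds at every accessible world, and <>ψ holds iff ψ holds at some accessible world.
At w2: [](q | [][]s) is true, so ~[](q | [][]s) is false.
  At w2: [](q | [][]s) requires q | [][]s at every successor {w1}.
      At w1: q is false, [][]s is true, so q | [][]s is true.
  So [](q | [][]s) is true at w2.

No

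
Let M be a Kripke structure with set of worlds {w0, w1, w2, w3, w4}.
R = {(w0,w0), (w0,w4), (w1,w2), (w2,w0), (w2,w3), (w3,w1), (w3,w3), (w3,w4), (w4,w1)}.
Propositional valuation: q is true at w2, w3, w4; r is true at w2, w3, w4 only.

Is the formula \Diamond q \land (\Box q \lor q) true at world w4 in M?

At w4: \Diamond q is false, \Box q \lor q is true, so \Diamond q \land (\Box q \lor q) is false.
  At w4: \Diamond q requires q at some successor in {w1}.
    At w1: q is false.
  So \Diamond q is false at w4.
  At w4: \Box q is false, q is true, so \Box q \lor q is true.
    At w4: \Box q requires q at every successor {w1}.
      q fails at w1, so \Box q is false at w4.

No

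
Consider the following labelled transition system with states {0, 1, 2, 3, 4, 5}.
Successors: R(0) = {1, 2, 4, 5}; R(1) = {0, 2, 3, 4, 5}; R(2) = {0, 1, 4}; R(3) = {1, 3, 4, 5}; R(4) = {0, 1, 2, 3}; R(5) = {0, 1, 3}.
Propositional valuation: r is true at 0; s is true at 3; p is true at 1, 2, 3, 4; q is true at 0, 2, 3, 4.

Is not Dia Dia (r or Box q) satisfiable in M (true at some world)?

Recall that Box ψ holds at a world iff ψ holds at every accessible world, and Dia ψ holds iff ψ holds at some accessible world.
Let φ = not Dia Dia (r or Box q). Evaluate φ at each world:
  0 (successors {1, 2, 4, 5}): φ is false.
  1 (successors {0, 2, 3, 4, 5}): φ is false.
  2 (successors {0, 1, 4}): φ is false.
  3 (successors {1, 3, 4, 5}): φ is false.
  4 (successors {0, 1, 2, 3}): φ is false.
  5 (successors {0, 1, 3}): φ is false.
For instance, at 4:
  At 4: Dia Dia (r or Box q) is true, so not Dia Dia (r or Box q) is false.
    At 4: Dia Dia (r or Box q) requires Dia (r or Box q) at some successor in {0, 1, 2, 3}.
      Dia (r or Box q) holds at 1, so Dia Dia (r or Box q) is true at 4.

No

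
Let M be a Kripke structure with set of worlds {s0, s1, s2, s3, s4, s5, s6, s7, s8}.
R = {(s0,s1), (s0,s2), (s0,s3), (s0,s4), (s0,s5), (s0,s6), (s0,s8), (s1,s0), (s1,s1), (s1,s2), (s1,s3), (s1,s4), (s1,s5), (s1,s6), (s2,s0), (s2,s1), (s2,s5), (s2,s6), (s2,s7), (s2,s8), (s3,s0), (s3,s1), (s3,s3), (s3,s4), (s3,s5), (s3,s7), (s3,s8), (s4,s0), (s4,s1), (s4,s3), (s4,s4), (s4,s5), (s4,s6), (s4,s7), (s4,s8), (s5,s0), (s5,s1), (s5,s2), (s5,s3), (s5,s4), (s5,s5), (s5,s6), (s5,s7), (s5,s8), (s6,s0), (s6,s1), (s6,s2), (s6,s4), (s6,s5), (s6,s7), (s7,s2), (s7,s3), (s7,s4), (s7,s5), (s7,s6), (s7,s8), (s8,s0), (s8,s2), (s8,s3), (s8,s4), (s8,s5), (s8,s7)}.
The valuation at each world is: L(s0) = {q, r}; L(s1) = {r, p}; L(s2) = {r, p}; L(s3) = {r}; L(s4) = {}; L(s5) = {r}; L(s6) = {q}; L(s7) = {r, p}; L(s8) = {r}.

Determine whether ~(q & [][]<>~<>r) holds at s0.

Yes

At s0: q & [][]<>~<>r is false, so ~(q & [][]<>~<>r) is true.
  At s0: q is true, [][]<>~<>r is false, so q & [][]<>~<>r is false.
    At s0: [][]<>~<>r requires []<>~<>r at every successor {s1, s2, s3, s4, s5, s6, s8}.
      []<>~<>r fails at s1, so [][]<>~<>r is false at s0.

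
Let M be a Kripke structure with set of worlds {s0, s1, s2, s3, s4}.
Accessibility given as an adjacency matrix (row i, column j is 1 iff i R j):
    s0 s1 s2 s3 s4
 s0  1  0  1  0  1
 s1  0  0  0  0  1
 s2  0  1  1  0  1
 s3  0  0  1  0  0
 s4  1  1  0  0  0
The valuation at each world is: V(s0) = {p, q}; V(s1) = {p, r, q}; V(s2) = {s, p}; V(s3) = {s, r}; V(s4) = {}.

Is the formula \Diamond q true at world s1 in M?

At s1: \Diamond q requires q at some successor in {s4}.
  At s4: q is false.
So \Diamond q is false at s1.

No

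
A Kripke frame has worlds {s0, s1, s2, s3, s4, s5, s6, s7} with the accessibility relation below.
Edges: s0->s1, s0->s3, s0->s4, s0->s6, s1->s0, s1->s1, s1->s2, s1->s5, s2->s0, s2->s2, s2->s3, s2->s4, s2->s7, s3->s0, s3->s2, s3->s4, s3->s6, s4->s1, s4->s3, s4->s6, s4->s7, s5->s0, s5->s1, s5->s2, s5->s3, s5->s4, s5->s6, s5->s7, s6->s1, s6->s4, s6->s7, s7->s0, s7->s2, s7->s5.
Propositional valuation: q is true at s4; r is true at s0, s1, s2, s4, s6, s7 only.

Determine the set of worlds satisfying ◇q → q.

Recall that ◇ψ holds at a world iff ψ holds at some accessible world.
Let φ = ◇q → q. Evaluate φ at each world:
  s0 (successors {s1, s3, s4, s6}): φ is false.
  s1 (successors {s0, s1, s2, s5}): φ is true.
  s2 (successors {s0, s2, s3, s4, s7}): φ is false.
  s3 (successors {s0, s2, s4, s6}): φ is false.
  s4 (successors {s1, s3, s6, s7}): φ is true.
  s5 (successors {s0, s1, s2, s3, s4, s6, s7}): φ is false.
  s6 (successors {s1, s4, s7}): φ is false.
  s7 (successors {s0, s2, s5}): φ is true.
For instance, at s1:
  At s1: ◇q is false, q is false, so ◇q → q is true.
    At s1: ◇q requires q at some successor in {s0, s1, s2, s5}.
      At s0: q is false.
      At s1: q is false.
      At s2: q is false.
      At s5: q is false.
    So ◇q is false at s1.
Satisfying worlds: {s1, s4, s7}

s1, s4, s7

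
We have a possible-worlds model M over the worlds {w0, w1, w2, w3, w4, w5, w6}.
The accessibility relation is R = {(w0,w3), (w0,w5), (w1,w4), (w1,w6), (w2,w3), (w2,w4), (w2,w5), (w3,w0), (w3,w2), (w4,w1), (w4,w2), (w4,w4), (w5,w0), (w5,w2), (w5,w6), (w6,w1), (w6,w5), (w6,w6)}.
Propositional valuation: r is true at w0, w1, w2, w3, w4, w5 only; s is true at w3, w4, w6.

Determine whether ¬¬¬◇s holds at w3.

Recall that ◇ψ holds at a world iff ψ holds at some accessible world.
At w3: ¬¬◇s is false, so ¬¬¬◇s is true.
  At w3: ¬◇s is true, so ¬¬◇s is false.
    At w3: ◇s is false, so ¬◇s is true.
      At w3: ◇s requires s at some successor in {w0, w2}.
        At w0: s is false.
        At w2: s is false.
      So ◇s is false at w3.

Yes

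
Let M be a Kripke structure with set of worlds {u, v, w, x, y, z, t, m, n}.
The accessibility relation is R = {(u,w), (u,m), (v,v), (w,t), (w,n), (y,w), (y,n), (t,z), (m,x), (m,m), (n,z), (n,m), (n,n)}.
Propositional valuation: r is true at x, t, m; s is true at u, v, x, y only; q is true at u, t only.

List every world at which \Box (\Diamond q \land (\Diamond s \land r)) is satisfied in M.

Let φ = \Box (\Diamond q \land (\Diamond s \land r)). Evaluate φ at each world:
  u (successors {w, m}): φ is false.
  v (successors {v}): φ is false.
  w (successors {t, n}): φ is false.
  x (successors ∅): φ is true.
  y (successors {w, n}): φ is false.
  z (successors ∅): φ is true.
  t (successors {z}): φ is false.
  m (successors {x, m}): φ is false.
  n (successors {z, m, n}): φ is false.
For instance, at t:
  At t: \Box (\Diamond q \land (\Diamond s \land r)) requires \Diamond q \land (\Diamond s \land r) at every successor {z}.
    \Diamond q \land (\Diamond s \land r) fails at z, so \Box (\Diamond q \land (\Diamond s \land r)) is false at t.
      At z: \Diamond q is false, \Diamond s \land r is false, so \Diamond q \land (\Diamond s \land r) is false.
Satisfying worlds: {x, z}

x, z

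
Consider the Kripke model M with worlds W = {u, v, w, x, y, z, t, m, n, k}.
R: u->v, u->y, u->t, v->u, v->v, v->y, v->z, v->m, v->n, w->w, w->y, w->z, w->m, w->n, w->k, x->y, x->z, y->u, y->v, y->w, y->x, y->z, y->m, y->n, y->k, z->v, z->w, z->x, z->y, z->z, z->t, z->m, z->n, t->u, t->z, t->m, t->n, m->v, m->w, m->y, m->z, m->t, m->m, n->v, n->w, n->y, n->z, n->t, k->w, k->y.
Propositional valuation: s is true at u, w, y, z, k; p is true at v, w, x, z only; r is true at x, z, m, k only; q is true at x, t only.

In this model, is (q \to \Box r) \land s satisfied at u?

At u: q \to \Box r is true, s is true, so (q \to \Box r) \land s is true.
  At u: q is false, \Box r is false, so q \to \Box r is true.
    At u: \Box r requires r at every successor {v, y, t}.
      r fails at v, so \Box r is false at u.

Yes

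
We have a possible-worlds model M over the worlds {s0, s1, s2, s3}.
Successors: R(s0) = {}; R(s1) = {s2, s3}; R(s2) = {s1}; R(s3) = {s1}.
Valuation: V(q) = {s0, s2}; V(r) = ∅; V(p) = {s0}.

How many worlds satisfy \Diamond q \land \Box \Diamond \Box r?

0

Let φ = \Diamond q \land \Box \Diamond \Box r. Evaluate φ at each world:
  s0 (successors ∅): φ is false.
  s1 (successors {s2, s3}): φ is false.
  s2 (successors {s1}): φ is false.
  s3 (successors {s1}): φ is false.
For instance, at s3:
  At s3: \Diamond q is false, \Box \Diamond \Box r is false, so \Diamond q \land \Box \Diamond \Box r is false.
    At s3: \Diamond q requires q at some successor in {s1}.
      At s1: q is false.
    So \Diamond q is false at s3.
    At s3: \Box \Diamond \Box r requires \Diamond \Box r at every successor {s1}.
      \Diamond \Box r fails at s1, so \Box \Diamond \Box r is false at s3.
Satisfying worlds: none.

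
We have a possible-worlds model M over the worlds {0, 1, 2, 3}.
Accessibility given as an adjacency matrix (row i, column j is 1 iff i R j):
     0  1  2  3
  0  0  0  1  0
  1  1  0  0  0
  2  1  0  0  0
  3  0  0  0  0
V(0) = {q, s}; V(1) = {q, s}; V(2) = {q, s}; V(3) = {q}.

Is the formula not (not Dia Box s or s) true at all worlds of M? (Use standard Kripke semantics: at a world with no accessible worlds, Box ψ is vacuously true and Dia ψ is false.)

Let φ = not (not Dia Box s or s). Evaluate φ at each world:
  0 (successors {2}): φ is false.
  1 (successors {0}): φ is false.
  2 (successors {0}): φ is false.
  3 (successors ∅): φ is false.
Detail at 0 (counterexample):
  At 0: not Dia Box s or s is true, so not (not Dia Box s or s) is false.
    At 0: not Dia Box s is false, s is true, so not Dia Box s or s is true.
      At 0: Dia Box s is true, so not Dia Box s is false.

No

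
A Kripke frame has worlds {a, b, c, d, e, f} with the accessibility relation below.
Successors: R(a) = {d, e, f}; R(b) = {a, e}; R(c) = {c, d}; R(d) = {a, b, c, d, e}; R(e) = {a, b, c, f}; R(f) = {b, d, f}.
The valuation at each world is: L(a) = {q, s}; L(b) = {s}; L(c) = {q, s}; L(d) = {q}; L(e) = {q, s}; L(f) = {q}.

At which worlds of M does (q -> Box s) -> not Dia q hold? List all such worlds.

Recall that Box ψ holds at a world iff ψ holds at every accessible world, and Dia ψ holds iff ψ holds at some accessible world.
Let φ = (q -> Box s) -> not Dia q. Evaluate φ at each world:
  a (successors {d, e, f}): φ is true.
  b (successors {a, e}): φ is false.
  c (successors {c, d}): φ is true.
  d (successors {a, b, c, d, e}): φ is true.
  e (successors {a, b, c, f}): φ is true.
  f (successors {b, d, f}): φ is true.
For instance, at b:
  At b: q -> Box s is true, not Dia q is false, so (q -> Box s) -> not Dia q is false.
    At b: q is false, Box s is true, so q -> Box s is true.
      At b: Box s requires s at every successor {a, e}.
        At a: s is true.
        At e: s is true.
      So Box s is true at b.
    At b: Dia q is true, so not Dia q is false.
      At b: Dia q requires q at some successor in {a, e}.
        q holds at a, so Dia q is true at b.
Satisfying worlds: {a, c, d, e, f}

a, c, d, e, f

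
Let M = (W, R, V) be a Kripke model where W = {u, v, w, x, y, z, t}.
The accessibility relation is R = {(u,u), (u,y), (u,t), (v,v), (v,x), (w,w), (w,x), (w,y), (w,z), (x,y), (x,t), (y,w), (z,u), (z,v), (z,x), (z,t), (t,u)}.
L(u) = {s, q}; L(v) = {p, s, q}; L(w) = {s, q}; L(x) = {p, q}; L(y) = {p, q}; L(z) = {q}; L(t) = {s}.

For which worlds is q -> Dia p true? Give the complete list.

Let φ = q -> Dia p. Evaluate φ at each world:
  u (successors {u, y, t}): φ is true.
  v (successors {v, x}): φ is true.
  w (successors {w, x, y, z}): φ is true.
  x (successors {y, t}): φ is true.
  y (successors {w}): φ is false.
  z (successors {u, v, x, t}): φ is true.
  t (successors {u}): φ is true.
For instance, at u:
  At u: q is true, Dia p is true, so q -> Dia p is true.
    At u: Dia p requires p at some successor in {u, y, t}.
      p holds at y, so Dia p is true at u.
Satisfying worlds: {u, v, w, x, z, t}

u, v, w, x, z, t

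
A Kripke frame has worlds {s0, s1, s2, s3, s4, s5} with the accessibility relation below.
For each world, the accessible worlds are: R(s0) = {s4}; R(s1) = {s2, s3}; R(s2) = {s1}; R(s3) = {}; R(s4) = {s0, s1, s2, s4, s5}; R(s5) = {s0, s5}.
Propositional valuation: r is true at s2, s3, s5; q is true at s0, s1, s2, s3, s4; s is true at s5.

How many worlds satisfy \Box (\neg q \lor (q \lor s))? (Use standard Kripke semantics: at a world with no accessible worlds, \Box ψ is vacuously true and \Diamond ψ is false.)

Let φ = \Box (\neg q \lor (q \lor s)). Evaluate φ at each world:
  s0 (successors {s4}): φ is true.
  s1 (successors {s2, s3}): φ is true.
  s2 (successors {s1}): φ is true.
  s3 (successors ∅): φ is true.
  s4 (successors {s0, s1, s2, s4, s5}): φ is true.
  s5 (successors {s0, s5}): φ is true.
For instance, at s2:
  At s2: \Box (\neg q \lor (q \lor s)) requires \neg q \lor (q \lor s) at every successor {s1}.
    At s1: \neg q \lor (q \lor s) is true.
  So \Box (\neg q \lor (q \lor s)) is true at s2.
Satisfying worlds: {s0, s1, s2, s3, s4, s5}

6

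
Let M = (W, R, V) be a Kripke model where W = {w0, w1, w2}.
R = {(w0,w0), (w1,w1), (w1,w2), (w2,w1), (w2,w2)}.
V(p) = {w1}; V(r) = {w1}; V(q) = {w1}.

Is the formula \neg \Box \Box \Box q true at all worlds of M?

Yes

Let φ = \neg \Box \Box \Box q. Evaluate φ at each world:
  w0 (successors {w0}): φ is true.
  w1 (successors {w1, w2}): φ is true.
  w2 (successors {w1, w2}): φ is true.
For instance, at w0:
  At w0: \Box \Box \Box q is false, so \neg \Box \Box \Box q is true.
    At w0: \Box \Box \Box q requires \Box \Box q at every successor {w0}.
      \Box \Box q fails at w0, so \Box \Box \Box q is false at w0.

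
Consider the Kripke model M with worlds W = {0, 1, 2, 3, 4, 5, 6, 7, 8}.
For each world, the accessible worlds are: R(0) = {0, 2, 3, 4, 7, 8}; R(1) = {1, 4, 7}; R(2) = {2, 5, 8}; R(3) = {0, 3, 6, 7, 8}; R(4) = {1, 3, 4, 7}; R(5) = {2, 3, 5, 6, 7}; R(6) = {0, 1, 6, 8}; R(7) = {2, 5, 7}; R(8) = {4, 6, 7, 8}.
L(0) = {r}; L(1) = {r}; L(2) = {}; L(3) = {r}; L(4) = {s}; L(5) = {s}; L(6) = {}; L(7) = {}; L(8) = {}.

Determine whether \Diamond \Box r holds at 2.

No

At 2: \Diamond \Box r requires \Box r at some successor in {2, 5, 8}.
  At 2: \Box r is false.
  At 5: \Box r is false.
  At 8: \Box r is false.
So \Diamond \Box r is false at 2.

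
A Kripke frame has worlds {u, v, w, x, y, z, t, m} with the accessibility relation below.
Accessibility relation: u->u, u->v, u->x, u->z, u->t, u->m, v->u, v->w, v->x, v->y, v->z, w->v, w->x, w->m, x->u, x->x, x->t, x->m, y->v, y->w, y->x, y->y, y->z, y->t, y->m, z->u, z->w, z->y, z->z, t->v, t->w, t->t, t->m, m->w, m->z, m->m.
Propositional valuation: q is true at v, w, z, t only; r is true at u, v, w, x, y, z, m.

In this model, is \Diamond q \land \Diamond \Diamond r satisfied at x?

Yes

Recall that \Diamond ψ holds at a world iff ψ holds at some accessible world.
At x: \Diamond q is true, \Diamond \Diamond r is true, so \Diamond q \land \Diamond \Diamond r is true.
  At x: \Diamond q requires q at some successor in {u, x, t, m}.
    q holds at t, so \Diamond q is true at x.
  At x: \Diamond \Diamond r requires \Diamond r at some successor in {u, x, t, m}.
    \Diamond r holds at u, so \Diamond \Diamond r is true at x.
      At u: \Diamond r requires r at some successor in {u, v, x, z, t, m}.
        r holds at u, so \Diamond r is true at u.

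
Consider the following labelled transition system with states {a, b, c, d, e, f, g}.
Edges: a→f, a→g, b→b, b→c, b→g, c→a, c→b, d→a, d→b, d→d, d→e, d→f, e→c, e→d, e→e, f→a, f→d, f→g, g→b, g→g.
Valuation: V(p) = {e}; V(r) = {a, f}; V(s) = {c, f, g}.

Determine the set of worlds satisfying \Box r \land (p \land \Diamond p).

none

Recall that \Box ψ holds at a world iff ψ holds at every accessible world, and \Diamond ψ holds iff ψ holds at some accessible world.
Let φ = \Box r \land (p \land \Diamond p). Evaluate φ at each world:
  a (successors {f, g}): φ is false.
  b (successors {b, c, g}): φ is false.
  c (successors {a, b}): φ is false.
  d (successors {a, b, d, e, f}): φ is false.
  e (successors {c, d, e}): φ is false.
  f (successors {a, d, g}): φ is false.
  g (successors {b, g}): φ is false.
For instance, at b:
  At b: \Box r is false, p \land \Diamond p is false, so \Box r \land (p \land \Diamond p) is false.
    At b: \Box r requires r at every successor {b, c, g}.
      r fails at b, so \Box r is false at b.
    At b: p is false, \Diamond p is false, so p \land \Diamond p is false.
      At b: \Diamond p requires p at some successor in {b, c, g}.
        At b: p is false.
        At c: p is false.
        At g: p is false.
      So \Diamond p is false at b.
Satisfying worlds: none.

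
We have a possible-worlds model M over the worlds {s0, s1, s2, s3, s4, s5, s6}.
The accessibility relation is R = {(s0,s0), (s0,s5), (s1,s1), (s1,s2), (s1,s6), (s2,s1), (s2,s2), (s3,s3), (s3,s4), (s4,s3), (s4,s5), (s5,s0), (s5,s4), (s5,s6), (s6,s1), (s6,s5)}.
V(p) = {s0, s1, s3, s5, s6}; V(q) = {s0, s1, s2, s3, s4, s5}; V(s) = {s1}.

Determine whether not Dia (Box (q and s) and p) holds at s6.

Yes

At s6: Dia (Box (q and s) and p) is false, so not Dia (Box (q and s) and p) is true.
  At s6: Dia (Box (q and s) and p) requires Box (q and s) and p at some successor in {s1, s5}.
    At s1: Box (q and s) and p is false.
    At s5: Box (q and s) and p is false.
  So Dia (Box (q and s) and p) is false at s6.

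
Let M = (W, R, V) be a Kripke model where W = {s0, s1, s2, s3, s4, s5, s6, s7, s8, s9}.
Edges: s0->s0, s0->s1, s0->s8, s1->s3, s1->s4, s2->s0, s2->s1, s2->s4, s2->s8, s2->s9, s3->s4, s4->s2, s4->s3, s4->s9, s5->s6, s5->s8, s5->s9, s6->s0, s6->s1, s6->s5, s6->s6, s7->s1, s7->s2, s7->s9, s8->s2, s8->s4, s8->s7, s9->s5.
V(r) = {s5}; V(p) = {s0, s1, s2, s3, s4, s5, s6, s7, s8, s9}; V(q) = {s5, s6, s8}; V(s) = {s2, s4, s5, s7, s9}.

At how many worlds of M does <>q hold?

5

Recall that <>ψ holds at a world iff ψ holds at some accessible world.
Let φ = <>q. Evaluate φ at each world:
  s0 (successors {s0, s1, s8}): φ is true.
  s1 (successors {s3, s4}): φ is false.
  s2 (successors {s0, s1, s4, s8, s9}): φ is true.
  s3 (successors {s4}): φ is false.
  s4 (successors {s2, s3, s9}): φ is false.
  s5 (successors {s6, s8, s9}): φ is true.
  s6 (successors {s0, s1, s5, s6}): φ is true.
  s7 (successors {s1, s2, s9}): φ is false.
  s8 (successors {s2, s4, s7}): φ is false.
  s9 (successors {s5}): φ is true.
For instance, at s5:
  At s5: <>q requires q at some successor in {s6, s8, s9}.
    q holds at s6, so <>q is true at s5.
Satisfying worlds: {s0, s2, s5, s6, s9}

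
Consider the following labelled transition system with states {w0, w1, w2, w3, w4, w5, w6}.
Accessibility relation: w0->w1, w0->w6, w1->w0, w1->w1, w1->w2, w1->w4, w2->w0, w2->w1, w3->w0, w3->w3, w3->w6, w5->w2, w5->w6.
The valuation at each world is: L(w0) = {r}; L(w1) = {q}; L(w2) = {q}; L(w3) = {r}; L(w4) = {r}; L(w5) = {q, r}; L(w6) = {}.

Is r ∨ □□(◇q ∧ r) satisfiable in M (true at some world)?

Recall that □ψ holds at a world iff ψ holds at every accessible world, and ◇ψ holds iff ψ holds at some accessible world.
Let φ = r ∨ □□(◇q ∧ r). Evaluate φ at each world:
  w0 (successors {w1, w6}): φ is true.
  w1 (successors {w0, w1, w2, w4}): φ is false.
  w2 (successors {w0, w1}): φ is false.
  w3 (successors {w0, w3, w6}): φ is true.
  w4 (successors ∅): φ is true.
  w5 (successors {w2, w6}): φ is true.
  w6 (successors ∅): φ is true.
Detail at w0 (witness):
  At w0: r is true, □□(◇q ∧ r) is false, so r ∨ □□(◇q ∧ r) is true.
    At w0: □□(◇q ∧ r) requires □(◇q ∧ r) at every successor {w1, w6}.
      □(◇q ∧ r) fails at w1, so □□(◇q ∧ r) is false at w0.

Yes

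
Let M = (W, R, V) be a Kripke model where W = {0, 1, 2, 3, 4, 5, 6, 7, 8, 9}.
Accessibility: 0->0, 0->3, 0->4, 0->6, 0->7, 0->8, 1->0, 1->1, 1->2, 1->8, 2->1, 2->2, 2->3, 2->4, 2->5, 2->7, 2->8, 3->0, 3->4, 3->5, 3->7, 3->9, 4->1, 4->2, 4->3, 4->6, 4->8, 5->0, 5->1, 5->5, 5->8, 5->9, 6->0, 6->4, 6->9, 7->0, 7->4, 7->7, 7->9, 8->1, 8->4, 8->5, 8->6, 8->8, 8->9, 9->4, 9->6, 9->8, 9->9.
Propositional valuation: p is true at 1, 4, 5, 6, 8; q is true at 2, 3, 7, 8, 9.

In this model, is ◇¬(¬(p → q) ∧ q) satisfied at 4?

Yes

At 4: ◇¬(¬(p → q) ∧ q) requires ¬(¬(p → q) ∧ q) at some successor in {1, 2, 3, 6, 8}.
  ¬(¬(p → q) ∧ q) holds at 1, so ◇¬(¬(p → q) ∧ q) is true at 4.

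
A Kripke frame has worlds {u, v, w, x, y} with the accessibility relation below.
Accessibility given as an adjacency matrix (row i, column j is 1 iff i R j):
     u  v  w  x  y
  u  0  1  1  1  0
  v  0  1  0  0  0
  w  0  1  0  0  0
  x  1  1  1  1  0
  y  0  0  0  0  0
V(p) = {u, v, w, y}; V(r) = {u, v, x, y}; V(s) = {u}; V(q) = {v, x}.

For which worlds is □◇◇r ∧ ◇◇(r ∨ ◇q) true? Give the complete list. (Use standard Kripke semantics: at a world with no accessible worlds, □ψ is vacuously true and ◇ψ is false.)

u, v, w, x

Recall that □ψ holds at a world iff ψ holds at every accessible world, and ◇ψ holds iff ψ holds at some accessible world.
Let φ = □◇◇r ∧ ◇◇(r ∨ ◇q). Evaluate φ at each world:
  u (successors {v, w, x}): φ is true.
  v (successors {v}): φ is true.
  w (successors {v}): φ is true.
  x (successors {u, v, w, x}): φ is true.
  y (successors ∅): φ is false.
For instance, at u:
  At u: □◇◇r is true, ◇◇(r ∨ ◇q) is true, so □◇◇r ∧ ◇◇(r ∨ ◇q) is true.
    At u: □◇◇r requires ◇◇r at every successor {v, w, x}.
      At v: ◇◇r is true.
      At w: ◇◇r is true.
      At x: ◇◇r is true.
    So □◇◇r is true at u.
    At u: ◇◇(r ∨ ◇q) requires ◇(r ∨ ◇q) at some successor in {v, w, x}.
      ◇(r ∨ ◇q) holds at v, so ◇◇(r ∨ ◇q) is true at u.
Satisfying worlds: {u, v, w, x}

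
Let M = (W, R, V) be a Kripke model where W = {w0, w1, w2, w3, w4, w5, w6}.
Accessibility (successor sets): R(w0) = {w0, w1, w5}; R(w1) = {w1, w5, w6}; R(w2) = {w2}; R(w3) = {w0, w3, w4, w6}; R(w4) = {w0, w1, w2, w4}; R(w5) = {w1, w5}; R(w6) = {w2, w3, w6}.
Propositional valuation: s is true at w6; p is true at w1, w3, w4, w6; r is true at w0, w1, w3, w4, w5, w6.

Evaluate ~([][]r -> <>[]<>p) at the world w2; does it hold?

No

At w2: [][]r -> <>[]<>p is true, so ~([][]r -> <>[]<>p) is false.
  At w2: [][]r is false, <>[]<>p is false, so [][]r -> <>[]<>p is true.
    At w2: [][]r requires []r at every successor {w2}.
      []r fails at w2, so [][]r is false at w2.
    At w2: <>[]<>p requires []<>p at some successor in {w2}.
      At w2: []<>p is false.
    So <>[]<>p is false at w2.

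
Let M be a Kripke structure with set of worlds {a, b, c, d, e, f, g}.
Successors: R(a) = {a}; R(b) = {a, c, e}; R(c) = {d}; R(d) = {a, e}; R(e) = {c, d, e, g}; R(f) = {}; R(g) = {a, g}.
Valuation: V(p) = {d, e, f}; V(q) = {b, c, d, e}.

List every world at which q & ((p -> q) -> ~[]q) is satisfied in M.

Let φ = q & ((p -> q) -> ~[]q). Evaluate φ at each world:
  a (successors {a}): φ is false.
  b (successors {a, c, e}): φ is true.
  c (successors {d}): φ is false.
  d (successors {a, e}): φ is true.
  e (successors {c, d, e, g}): φ is true.
  f (successors ∅): φ is false.
  g (successors {a, g}): φ is false.
For instance, at b:
  At b: q is true, (p -> q) -> ~[]q is true, so q & ((p -> q) -> ~[]q) is true.
    At b: p -> q is true, ~[]q is true, so (p -> q) -> ~[]q is true.
      At b: []q is false, so ~[]q is true.
Satisfying worlds: {b, d, e}

b, d, e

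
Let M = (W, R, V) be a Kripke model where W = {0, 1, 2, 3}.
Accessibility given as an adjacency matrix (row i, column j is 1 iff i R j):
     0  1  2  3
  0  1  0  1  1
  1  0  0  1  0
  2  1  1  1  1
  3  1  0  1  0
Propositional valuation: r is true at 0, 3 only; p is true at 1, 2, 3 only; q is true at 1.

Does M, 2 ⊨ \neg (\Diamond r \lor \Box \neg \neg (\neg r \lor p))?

At 2: \Diamond r \lor \Box \neg \neg (\neg r \lor p) is true, so \neg (\Diamond r \lor \Box \neg \neg (\neg r \lor p)) is false.
  At 2: \Diamond r is true, \Box \neg \neg (\neg r \lor p) is false, so \Diamond r \lor \Box \neg \neg (\neg r \lor p) is true.
    At 2: \Diamond r requires r at some successor in {0, 1, 2, 3}.
      r holds at 0, so \Diamond r is true at 2.
    At 2: \Box \neg \neg (\neg r \lor p) requires \neg \neg (\neg r \lor p) at every successor {0, 1, 2, 3}.
      \neg \neg (\neg r \lor p) fails at 0, so \Box \neg \neg (\neg r \lor p) is false at 2.

No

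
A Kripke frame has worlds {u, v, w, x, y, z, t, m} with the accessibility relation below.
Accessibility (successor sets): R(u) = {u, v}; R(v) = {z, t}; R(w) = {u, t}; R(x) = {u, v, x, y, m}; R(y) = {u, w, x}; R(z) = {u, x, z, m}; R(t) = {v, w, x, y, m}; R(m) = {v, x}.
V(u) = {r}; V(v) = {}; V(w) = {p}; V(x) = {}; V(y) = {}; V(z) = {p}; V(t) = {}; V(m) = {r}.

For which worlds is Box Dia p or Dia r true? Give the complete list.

u, v, w, x, y, z, t

Let φ = Box Dia p or Dia r. Evaluate φ at each world:
  u (successors {u, v}): φ is true.
  v (successors {z, t}): φ is true.
  w (successors {u, t}): φ is true.
  x (successors {u, v, x, y, m}): φ is true.
  y (successors {u, w, x}): φ is true.
  z (successors {u, x, z, m}): φ is true.
  t (successors {v, w, x, y, m}): φ is true.
  m (successors {v, x}): φ is false.
For instance, at u:
  At u: Box Dia p is false, Dia r is true, so Box Dia p or Dia r is true.
    At u: Box Dia p requires Dia p at every successor {u, v}.
      Dia p fails at u, so Box Dia p is false at u.
    At u: Dia r requires r at some successor in {u, v}.
      r holds at u, so Dia r is true at u.
Satisfying worlds: {u, v, w, x, y, z, t}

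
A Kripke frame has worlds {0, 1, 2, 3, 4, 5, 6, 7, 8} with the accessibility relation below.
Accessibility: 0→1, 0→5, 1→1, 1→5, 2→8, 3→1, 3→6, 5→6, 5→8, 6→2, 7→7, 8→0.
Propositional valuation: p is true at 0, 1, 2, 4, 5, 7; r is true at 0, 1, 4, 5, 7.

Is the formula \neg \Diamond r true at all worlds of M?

Let φ = \neg \Diamond r. Evaluate φ at each world:
  0 (successors {1, 5}): φ is false.
  1 (successors {1, 5}): φ is false.
  2 (successors {8}): φ is true.
  3 (successors {1, 6}): φ is false.
  4 (successors ∅): φ is true.
  5 (successors {6, 8}): φ is true.
  6 (successors {2}): φ is true.
  7 (successors {7}): φ is false.
  8 (successors {0}): φ is false.
Detail at 0 (counterexample):
  At 0: \Diamond r is true, so \neg \Diamond r is false.
    At 0: \Diamond r requires r at some successor in {1, 5}.
      r holds at 1, so \Diamond r is true at 0.

No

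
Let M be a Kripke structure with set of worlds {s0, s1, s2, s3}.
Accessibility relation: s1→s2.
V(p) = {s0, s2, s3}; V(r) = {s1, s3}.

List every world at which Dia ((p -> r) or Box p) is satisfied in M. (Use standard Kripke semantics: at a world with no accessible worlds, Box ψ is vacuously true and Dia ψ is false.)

Let φ = Dia ((p -> r) or Box p). Evaluate φ at each world:
  s0 (successors ∅): φ is false.
  s1 (successors {s2}): φ is true.
  s2 (successors ∅): φ is false.
  s3 (successors ∅): φ is false.
For instance, at s1:
  At s1: Dia ((p -> r) or Box p) requires (p -> r) or Box p at some successor in {s2}.
    (p -> r) or Box p holds at s2, so Dia ((p -> r) or Box p) is true at s1.
      At s2: p -> r is false, Box p is true, so (p -> r) or Box p is true.
Satisfying worlds: {s1}

s1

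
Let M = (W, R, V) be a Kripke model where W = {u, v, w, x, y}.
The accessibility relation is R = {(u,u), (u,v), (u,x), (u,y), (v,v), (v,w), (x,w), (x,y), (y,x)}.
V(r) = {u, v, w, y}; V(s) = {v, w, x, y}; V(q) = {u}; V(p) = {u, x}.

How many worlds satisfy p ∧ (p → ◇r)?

2

Let φ = p ∧ (p → ◇r). Evaluate φ at each world:
  u (successors {u, v, x, y}): φ is true.
  v (successors {v, w}): φ is false.
  w (successors ∅): φ is false.
  x (successors {w, y}): φ is true.
  y (successors {x}): φ is false.
For instance, at y:
  At y: p is false, p → ◇r is true, so p ∧ (p → ◇r) is false.
    At y: p is false, ◇r is false, so p → ◇r is true.
      At y: ◇r requires r at some successor in {x}.
        At x: r is false.
      So ◇r is false at y.
Satisfying worlds: {u, x}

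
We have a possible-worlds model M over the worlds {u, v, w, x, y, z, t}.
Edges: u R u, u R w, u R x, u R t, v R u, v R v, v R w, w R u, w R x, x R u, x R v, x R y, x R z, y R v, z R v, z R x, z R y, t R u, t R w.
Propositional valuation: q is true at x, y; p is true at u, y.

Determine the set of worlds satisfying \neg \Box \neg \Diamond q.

u, v, w, x, z, t

Let φ = \neg \Box \neg \Diamond q. Evaluate φ at each world:
  u (successors {u, w, x, t}): φ is true.
  v (successors {u, v, w}): φ is true.
  w (successors {u, x}): φ is true.
  x (successors {u, v, y, z}): φ is true.
  y (successors {v}): φ is false.
  z (successors {v, x, y}): φ is true.
  t (successors {u, w}): φ is true.
For instance, at w:
  At w: \Box \neg \Diamond q is false, so \neg \Box \neg \Diamond q is true.
    At w: \Box \neg \Diamond q requires \neg \Diamond q at every successor {u, x}.
      \neg \Diamond q fails at u, so \Box \neg \Diamond q is false at w.
Satisfying worlds: {u, v, w, x, z, t}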